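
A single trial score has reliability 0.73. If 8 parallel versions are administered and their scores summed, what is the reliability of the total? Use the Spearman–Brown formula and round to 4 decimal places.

0.9558

ρ_k = kρ / (1 + (k−1)ρ) = 8·0.73 / (1 + 7·0.73) = 5.840 / 6.110 = 0.9558.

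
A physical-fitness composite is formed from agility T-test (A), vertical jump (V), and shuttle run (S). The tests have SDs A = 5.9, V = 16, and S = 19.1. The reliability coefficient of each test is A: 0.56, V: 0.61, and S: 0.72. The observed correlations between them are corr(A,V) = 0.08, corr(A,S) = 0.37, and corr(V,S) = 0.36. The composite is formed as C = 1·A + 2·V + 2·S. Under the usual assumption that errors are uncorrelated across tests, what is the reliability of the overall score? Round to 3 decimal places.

Var(C) = 5.9² + 2²·16² + 2²·19.1² + 2·[2·5.9·16·0.08 + 2·5.9·19.1·0.37 + 4·16·19.1·0.36] = 2518.05 + 1077.12 = 3595.17.
Under uncorrelated errors the observed covariances equal the true-score covariances, so only the own-variance terms attenuate.
True-score variance = [5.9²·0.56 + 2²·16²·0.61 + 2²·19.1²·0.72] + 1077.12 = 1694.79 + 1077.12 = 2771.9.
Reliability = 2771.9 / 3595.17 = 0.771.

0.771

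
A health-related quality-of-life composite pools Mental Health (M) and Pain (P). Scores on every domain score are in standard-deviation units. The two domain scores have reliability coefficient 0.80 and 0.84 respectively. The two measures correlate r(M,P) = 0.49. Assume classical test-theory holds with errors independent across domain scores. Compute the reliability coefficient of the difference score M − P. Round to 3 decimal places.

0.647

Var(M−P) = 1 + 1 − 2·0.49 = 2 − 0.98 = 1.02.
Because errors are independent across components, Cov(Tᵢ,Tⱼ) = Cov(Xᵢ,Xⱼ); the off-diagonal part of the true-score variance is the same as above.
True-score variance = [0.80 + 0.84] − 0.98 = 1.64 − 0.98 = 0.66.
Reliability = 0.66 / 1.02 = 0.647.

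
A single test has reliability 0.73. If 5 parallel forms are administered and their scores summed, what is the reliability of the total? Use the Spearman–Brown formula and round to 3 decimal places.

ρ_k = kρ / (1 + (k−1)ρ) = 5·0.73 / (1 + 4·0.73) = 3.650 / 3.920 = 0.931.

0.931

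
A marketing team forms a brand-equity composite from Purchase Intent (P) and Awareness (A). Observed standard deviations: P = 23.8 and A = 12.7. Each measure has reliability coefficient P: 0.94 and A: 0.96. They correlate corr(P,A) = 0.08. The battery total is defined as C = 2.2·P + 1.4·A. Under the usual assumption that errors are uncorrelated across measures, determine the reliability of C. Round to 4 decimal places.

Var(C) = 2.2²·23.8² + 1.4²·12.7² + 2·[3.08·23.8·12.7·0.08] = 3057.7 + 148.954 = 3206.65.
Under uncorrelated errors the observed covariances equal the true-score covariances, so only the own-variance terms attenuate.
True-score variance = [2.2²·23.8²·0.94 + 1.4²·12.7²·0.96] + 148.954 = 2880.56 + 148.954 = 3029.51.
Reliability = 3029.51 / 3206.65 = 0.9448.

0.9448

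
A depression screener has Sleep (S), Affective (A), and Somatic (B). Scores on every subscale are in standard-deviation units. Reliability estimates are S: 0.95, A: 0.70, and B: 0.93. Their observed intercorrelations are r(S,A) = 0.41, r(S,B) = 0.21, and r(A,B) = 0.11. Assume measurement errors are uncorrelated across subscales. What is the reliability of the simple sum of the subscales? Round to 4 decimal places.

0.9058

Var(S+A+B) = 3 + 2·[0.41 + 0.21 + 0.11] = 3 + 1.46 = 4.46.
With uncorrelated errors the cross-covariances are all true-score covariance, so they carry over unchanged; only the diagonal terms shrink to ρᵢσᵢ².
True-score variance = [0.95 + 0.70 + 0.93] + 1.46 = 2.58 + 1.46 = 4.04.
Reliability = 4.04 / 4.46 = 0.9058.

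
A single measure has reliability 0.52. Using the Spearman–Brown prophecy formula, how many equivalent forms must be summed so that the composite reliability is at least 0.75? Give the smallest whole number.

k ≥ ρ*(1−ρ₁)/(ρ₁(1−ρ*)) = 0.75·0.48 / (0.52·0.25) = 2.769.
Smallest integer k = 3.

3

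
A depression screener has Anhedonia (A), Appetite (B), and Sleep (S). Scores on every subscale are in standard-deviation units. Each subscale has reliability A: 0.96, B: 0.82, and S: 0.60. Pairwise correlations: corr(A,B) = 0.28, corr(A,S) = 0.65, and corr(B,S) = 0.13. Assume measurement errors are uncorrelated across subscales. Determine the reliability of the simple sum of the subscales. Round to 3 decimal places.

Var(A+B+S) = 3 + 2·[0.28 + 0.65 + 0.13] = 3 + 2.12 = 5.12.
Because errors are independent across components, Cov(Tᵢ,Tⱼ) = Cov(Xᵢ,Xⱼ); the off-diagonal part of the true-score variance is the same as above.
True-score variance = [0.96 + 0.82 + 0.60] + 2.12 = 2.38 + 2.12 = 4.5.
Reliability = 4.5 / 5.12 = 0.879.

0.879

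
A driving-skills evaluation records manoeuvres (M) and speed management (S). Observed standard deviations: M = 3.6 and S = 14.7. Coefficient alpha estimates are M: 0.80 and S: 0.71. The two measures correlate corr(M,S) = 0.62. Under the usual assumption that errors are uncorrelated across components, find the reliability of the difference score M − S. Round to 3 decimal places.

Var(M−S) = 3.6² + 14.7² − 2·3.6·14.7·0.62 = 229.05 − 65.6208 = 163.429.
Under uncorrelated errors the observed covariances equal the true-score covariances, so only the own-variance terms attenuate.
True-score variance = [3.6²·0.80 + 14.7²·0.71] − 65.6208 = 163.792 − 65.6208 = 98.1711.
Reliability = 98.1711 / 163.429 = 0.601.

0.601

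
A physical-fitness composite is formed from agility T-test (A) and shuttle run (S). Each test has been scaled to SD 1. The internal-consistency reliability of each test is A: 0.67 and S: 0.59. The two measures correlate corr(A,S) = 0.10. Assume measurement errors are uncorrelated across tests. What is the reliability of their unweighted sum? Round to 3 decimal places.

0.664

Var(A+S) = 2 + 2·[0.10] = 2 + 0.2 = 2.2.
Because errors are independent across components, Cov(Tᵢ,Tⱼ) = Cov(Xᵢ,Xⱼ); the off-diagonal part of the true-score variance is the same as above.
True-score variance = [0.67 + 0.59] + 0.2 = 1.26 + 0.2 = 1.46.
Reliability = 1.46 / 2.2 = 0.664.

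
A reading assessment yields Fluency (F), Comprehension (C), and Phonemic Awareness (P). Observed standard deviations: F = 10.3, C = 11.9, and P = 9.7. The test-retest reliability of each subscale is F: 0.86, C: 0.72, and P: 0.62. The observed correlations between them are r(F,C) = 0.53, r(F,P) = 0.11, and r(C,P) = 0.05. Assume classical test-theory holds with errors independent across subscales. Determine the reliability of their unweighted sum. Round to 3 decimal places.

0.821

Var(F+C+P) = 10.3² + 11.9² + 9.7² + 2·[10.3·11.9·0.53 + 10.3·9.7·0.11 + 11.9·9.7·0.05] = 341.79 + 163.447 = 505.237.
Because errors are independent across components, Cov(Tᵢ,Tⱼ) = Cov(Xᵢ,Xⱼ); the off-diagonal part of the true-score variance is the same as above.
True-score variance = [10.3²·0.86 + 11.9²·0.72 + 9.7²·0.62] + 163.447 = 251.532 + 163.447 = 414.98.
Reliability = 414.98 / 505.237 = 0.821.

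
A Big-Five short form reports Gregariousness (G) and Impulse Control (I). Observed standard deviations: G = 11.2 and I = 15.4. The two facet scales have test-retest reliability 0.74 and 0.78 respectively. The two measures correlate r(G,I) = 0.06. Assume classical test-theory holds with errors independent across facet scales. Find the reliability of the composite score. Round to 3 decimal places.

0.779

Var(G+I) = 11.2² + 15.4² + 2·[11.2·15.4·0.06] = 362.6 + 20.6976 = 383.298.
Because errors are independent across components, Cov(Tᵢ,Tⱼ) = Cov(Xᵢ,Xⱼ); the off-diagonal part of the true-score variance is the same as above.
True-score variance = [11.2²·0.74 + 15.4²·0.78] + 20.6976 = 277.81 + 20.6976 = 298.508.
Reliability = 298.508 / 383.298 = 0.779.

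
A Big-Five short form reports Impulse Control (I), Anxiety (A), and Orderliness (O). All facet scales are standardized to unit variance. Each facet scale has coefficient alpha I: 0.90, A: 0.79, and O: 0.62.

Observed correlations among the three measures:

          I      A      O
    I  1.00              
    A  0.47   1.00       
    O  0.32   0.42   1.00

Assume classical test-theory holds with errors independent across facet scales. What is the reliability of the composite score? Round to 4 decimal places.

Var(I+A+O) = 3 + 2·[0.47 + 0.32 + 0.42] = 3 + 2.42 = 5.42.
Because errors are independent across components, Cov(Tᵢ,Tⱼ) = Cov(Xᵢ,Xⱼ); the off-diagonal part of the true-score variance is the same as above.
True-score variance = [0.90 + 0.79 + 0.62] + 2.42 = 2.31 + 2.42 = 4.73.
Reliability = 4.73 / 5.42 = 0.8727.

0.8727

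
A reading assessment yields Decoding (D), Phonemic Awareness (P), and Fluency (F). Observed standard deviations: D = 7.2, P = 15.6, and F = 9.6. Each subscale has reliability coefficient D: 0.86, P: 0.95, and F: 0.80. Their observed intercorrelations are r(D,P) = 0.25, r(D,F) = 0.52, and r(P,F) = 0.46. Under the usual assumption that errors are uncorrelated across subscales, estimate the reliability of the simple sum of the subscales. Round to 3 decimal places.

Var(D+P+F) = 7.2² + 15.6² + 9.6² + 2·[7.2·15.6·0.25 + 7.2·9.6·0.52 + 15.6·9.6·0.46] = 387.36 + 265.824 = 653.184.
Under uncorrelated errors the observed covariances equal the true-score covariances, so only the own-variance terms attenuate.
True-score variance = [7.2²·0.86 + 15.6²·0.95 + 9.6²·0.80] + 265.824 = 349.502 + 265.824 = 615.326.
Reliability = 615.326 / 653.184 = 0.942.

0.942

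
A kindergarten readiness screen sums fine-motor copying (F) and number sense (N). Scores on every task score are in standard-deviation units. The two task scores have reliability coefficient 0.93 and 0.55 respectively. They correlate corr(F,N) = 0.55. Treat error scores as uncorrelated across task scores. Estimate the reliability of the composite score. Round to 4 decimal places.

Var(F+N) = 2 + 2·[0.55] = 2 + 1.1 = 3.1.
Because errors are independent across components, Cov(Tᵢ,Tⱼ) = Cov(Xᵢ,Xⱼ); the off-diagonal part of the true-score variance is the same as above.
True-score variance = [0.93 + 0.55] + 1.1 = 1.48 + 1.1 = 2.58.
Reliability = 2.58 / 3.1 = 0.8323.

0.8323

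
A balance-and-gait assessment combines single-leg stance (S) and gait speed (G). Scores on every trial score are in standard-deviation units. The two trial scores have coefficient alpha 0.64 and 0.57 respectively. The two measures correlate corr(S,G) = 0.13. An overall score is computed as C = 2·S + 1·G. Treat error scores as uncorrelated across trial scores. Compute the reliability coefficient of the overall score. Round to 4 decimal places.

Var(C) = 2² + 1 + 2·[2·0.13] = 5 + 0.52 = 5.52.
Under uncorrelated errors the observed covariances equal the true-score covariances, so only the own-variance terms attenuate.
True-score variance = [2²·0.64 + 0.57] + 0.52 = 3.13 + 0.52 = 3.65.
Reliability = 3.65 / 5.52 = 0.6612.

0.6612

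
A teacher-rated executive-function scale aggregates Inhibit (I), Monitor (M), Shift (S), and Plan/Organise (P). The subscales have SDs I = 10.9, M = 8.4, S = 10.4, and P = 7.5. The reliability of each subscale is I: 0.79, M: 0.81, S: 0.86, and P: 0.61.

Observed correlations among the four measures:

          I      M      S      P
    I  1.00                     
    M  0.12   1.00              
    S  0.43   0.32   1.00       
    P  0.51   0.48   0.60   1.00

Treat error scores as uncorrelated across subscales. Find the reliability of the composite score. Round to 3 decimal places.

Var(I+M+S+P) = 10.9² + 8.4² + 10.4² + 7.5² + 2·[10.9·8.4·0.12 + 10.9·10.4·0.43 + 10.9·7.5·0.51 + 8.4·10.4·0.32 + 8.4·7.5·0.48 + 10.4·7.5·0.60] = 353.78 + 412.839 = 766.619.
Under uncorrelated errors the observed covariances equal the true-score covariances, so only the own-variance terms attenuate.
True-score variance = [10.9²·0.79 + 8.4²·0.81 + 10.4²·0.86 + 7.5²·0.61] + 412.839 = 278.344 + 412.839 = 691.183.
Reliability = 691.183 / 766.619 = 0.902.

0.902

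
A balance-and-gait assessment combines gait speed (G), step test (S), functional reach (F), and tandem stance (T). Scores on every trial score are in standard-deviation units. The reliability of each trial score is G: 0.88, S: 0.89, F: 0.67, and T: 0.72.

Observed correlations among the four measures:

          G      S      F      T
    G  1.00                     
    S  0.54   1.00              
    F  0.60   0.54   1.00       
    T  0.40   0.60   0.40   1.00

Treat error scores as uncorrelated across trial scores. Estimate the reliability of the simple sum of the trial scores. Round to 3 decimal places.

Var(G+S+F+T) = 4 + 2·[0.54 + 0.60 + 0.40 + 0.54 + 0.60 + 0.40] = 4 + 6.16 = 10.16.
Because errors are independent across components, Cov(Tᵢ,Tⱼ) = Cov(Xᵢ,Xⱼ); the off-diagonal part of the true-score variance is the same as above.
True-score variance = [0.88 + 0.89 + 0.67 + 0.72] + 6.16 = 3.16 + 6.16 = 9.32.
Reliability = 9.32 / 10.16 = 0.917.

0.917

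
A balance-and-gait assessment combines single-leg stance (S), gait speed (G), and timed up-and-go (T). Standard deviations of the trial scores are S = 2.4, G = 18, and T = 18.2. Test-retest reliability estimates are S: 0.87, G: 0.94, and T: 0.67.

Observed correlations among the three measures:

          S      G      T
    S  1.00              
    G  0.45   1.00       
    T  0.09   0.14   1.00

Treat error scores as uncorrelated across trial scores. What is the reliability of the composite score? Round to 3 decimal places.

0.838

Var(S+G+T) = 2.4² + 18² + 18.2² + 2·[2.4·18·0.45 + 2.4·18.2·0.09 + 18·18.2·0.14] = 661 + 138.47 = 799.47.
With uncorrelated errors the cross-covariances are all true-score covariance, so they carry over unchanged; only the diagonal terms shrink to ρᵢσᵢ².
True-score variance = [2.4²·0.87 + 18²·0.94 + 18.2²·0.67] + 138.47 = 531.502 + 138.47 = 669.972.
Reliability = 669.972 / 799.47 = 0.838.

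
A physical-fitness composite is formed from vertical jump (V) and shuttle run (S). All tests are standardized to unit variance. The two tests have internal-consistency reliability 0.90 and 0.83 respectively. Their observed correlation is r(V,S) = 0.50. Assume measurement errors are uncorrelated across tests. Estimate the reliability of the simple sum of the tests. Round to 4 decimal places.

0.9100

Var(V+S) = 2 + 2·[0.50] = 2 + 1 = 3.
With uncorrelated errors the cross-covariances are all true-score covariance, so they carry over unchanged; only the diagonal terms shrink to ρᵢσᵢ².
True-score variance = [0.90 + 0.83] + 1 = 1.73 + 1 = 2.73.
Reliability = 2.73 / 3 = 0.9100.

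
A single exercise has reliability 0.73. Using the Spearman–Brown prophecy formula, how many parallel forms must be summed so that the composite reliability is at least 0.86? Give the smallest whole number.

k ≥ ρ*(1−ρ₁)/(ρ₁(1−ρ*)) = 0.86·0.27 / (0.73·0.14) = 2.272.
Smallest integer k = 3.

3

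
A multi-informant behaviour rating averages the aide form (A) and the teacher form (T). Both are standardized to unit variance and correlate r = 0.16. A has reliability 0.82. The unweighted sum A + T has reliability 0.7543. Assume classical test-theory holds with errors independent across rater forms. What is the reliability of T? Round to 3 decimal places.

0.610

Var(A+T) = 2 + 2·0.16 = 2.320.
True-score variance = ρ_A + ρ_T + 2·0.16, so 0.7543 = (0.82 + ρ_T + 0.32) / 2.320.
ρ_T = 0.7543·2.320 − 0.82 − 0.32 = 0.610.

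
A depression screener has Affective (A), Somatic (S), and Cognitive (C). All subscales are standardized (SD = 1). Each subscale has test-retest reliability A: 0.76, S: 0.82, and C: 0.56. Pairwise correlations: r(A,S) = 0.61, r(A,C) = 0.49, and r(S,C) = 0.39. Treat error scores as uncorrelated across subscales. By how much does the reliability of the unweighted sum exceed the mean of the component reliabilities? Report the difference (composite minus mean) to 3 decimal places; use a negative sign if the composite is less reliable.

0.143

Var(sum) = 3 + 2.98 = 5.98; true-score variance = 2.14 + 2.98 = 5.12; composite reliability = 0.8562.
Mean component reliability = 0.7133.
Difference = 0.8562 − 0.7133 = 0.143.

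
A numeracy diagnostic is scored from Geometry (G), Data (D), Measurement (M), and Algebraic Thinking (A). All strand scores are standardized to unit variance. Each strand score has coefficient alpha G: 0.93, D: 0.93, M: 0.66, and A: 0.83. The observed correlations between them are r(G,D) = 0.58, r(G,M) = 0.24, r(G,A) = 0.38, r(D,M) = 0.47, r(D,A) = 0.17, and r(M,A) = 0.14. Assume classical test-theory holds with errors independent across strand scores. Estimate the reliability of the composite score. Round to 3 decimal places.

Var(G+D+M+A) = 4 + 2·[0.58 + 0.24 + 0.38 + 0.47 + 0.17 + 0.14] = 4 + 3.96 = 7.96.
Because errors are independent across components, Cov(Tᵢ,Tⱼ) = Cov(Xᵢ,Xⱼ); the off-diagonal part of the true-score variance is the same as above.
True-score variance = [0.93 + 0.93 + 0.66 + 0.83] + 3.96 = 3.35 + 3.96 = 7.31.
Reliability = 7.31 / 7.96 = 0.918.

0.918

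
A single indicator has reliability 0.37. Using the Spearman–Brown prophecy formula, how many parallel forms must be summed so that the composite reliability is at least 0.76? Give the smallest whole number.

k ≥ ρ*(1−ρ₁)/(ρ₁(1−ρ*)) = 0.76·0.63 / (0.37·0.24) = 5.392.
Smallest integer k = 6.

6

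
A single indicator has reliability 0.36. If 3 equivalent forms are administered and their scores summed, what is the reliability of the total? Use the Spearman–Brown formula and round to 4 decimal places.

0.6279

ρ_k = kρ / (1 + (k−1)ρ) = 3·0.36 / (1 + 2·0.36) = 1.080 / 1.720 = 0.6279.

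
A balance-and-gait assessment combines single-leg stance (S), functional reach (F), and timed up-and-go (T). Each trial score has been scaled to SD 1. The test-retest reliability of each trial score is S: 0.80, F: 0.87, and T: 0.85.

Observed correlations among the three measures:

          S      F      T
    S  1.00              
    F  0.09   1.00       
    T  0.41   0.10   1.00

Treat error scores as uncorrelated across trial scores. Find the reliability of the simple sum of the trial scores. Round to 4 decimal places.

0.8857

Var(S+F+T) = 3 + 2·[0.09 + 0.41 + 0.10] = 3 + 1.2 = 4.2.
Because errors are independent across components, Cov(Tᵢ,Tⱼ) = Cov(Xᵢ,Xⱼ); the off-diagonal part of the true-score variance is the same as above.
True-score variance = [0.80 + 0.87 + 0.85] + 1.2 = 2.52 + 1.2 = 3.72.
Reliability = 3.72 / 4.2 = 0.8857.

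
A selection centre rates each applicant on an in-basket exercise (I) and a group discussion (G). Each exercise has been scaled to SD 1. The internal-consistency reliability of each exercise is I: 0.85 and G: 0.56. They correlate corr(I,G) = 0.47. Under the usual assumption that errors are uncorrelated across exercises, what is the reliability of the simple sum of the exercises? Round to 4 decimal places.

Var(I+G) = 2 + 2·[0.47] = 2 + 0.94 = 2.94.
Under uncorrelated errors the observed covariances equal the true-score covariances, so only the own-variance terms attenuate.
True-score variance = [0.85 + 0.56] + 0.94 = 1.41 + 0.94 = 2.35.
Reliability = 2.35 / 2.94 = 0.7993.

0.7993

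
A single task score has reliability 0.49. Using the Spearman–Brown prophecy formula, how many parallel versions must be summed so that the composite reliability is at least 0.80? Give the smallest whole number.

5

k ≥ ρ*(1−ρ₁)/(ρ₁(1−ρ*)) = 0.80·0.51 / (0.49·0.20) = 4.163.
Smallest integer k = 5.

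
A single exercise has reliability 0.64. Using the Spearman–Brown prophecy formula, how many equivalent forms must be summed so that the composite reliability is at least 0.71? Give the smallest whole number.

2

k ≥ ρ*(1−ρ₁)/(ρ₁(1−ρ*)) = 0.71·0.36 / (0.64·0.29) = 1.377.
Smallest integer k = 2.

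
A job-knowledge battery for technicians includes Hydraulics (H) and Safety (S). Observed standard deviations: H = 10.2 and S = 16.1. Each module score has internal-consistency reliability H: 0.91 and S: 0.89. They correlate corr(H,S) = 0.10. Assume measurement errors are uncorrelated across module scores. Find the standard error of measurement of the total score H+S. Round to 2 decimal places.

Var(total) = 363.25 + 32.844 = 396.094.
True-score variance = 325.373 + 32.844 = 358.217, so reliability = 0.9044.
Error variance = 396.094 − 358.217 = 37.8767; SEM = √37.8767 = 6.15.

6.15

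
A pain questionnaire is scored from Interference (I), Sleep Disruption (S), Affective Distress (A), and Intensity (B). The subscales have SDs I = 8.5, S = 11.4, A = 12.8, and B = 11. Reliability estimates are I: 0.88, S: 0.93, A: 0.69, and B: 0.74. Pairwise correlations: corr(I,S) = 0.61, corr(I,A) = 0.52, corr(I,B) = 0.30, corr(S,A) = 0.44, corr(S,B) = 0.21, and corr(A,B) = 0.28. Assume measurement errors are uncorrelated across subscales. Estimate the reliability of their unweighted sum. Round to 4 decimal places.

Var(I+S+A+B) = 8.5² + 11.4² + 12.8² + 11² + 2·[8.5·11.4·0.61 + 8.5·12.8·0.52 + 8.5·11·0.30 + 11.4·12.8·0.44 + 11.4·11·0.21 + 12.8·11·0.28] = 487.05 + 547.396 = 1034.45.
With uncorrelated errors the cross-covariances are all true-score covariance, so they carry over unchanged; only the diagonal terms shrink to ρᵢσᵢ².
True-score variance = [8.5²·0.88 + 11.4²·0.93 + 12.8²·0.69 + 11²·0.74] + 547.396 = 387.032 + 547.396 = 934.428.
Reliability = 934.428 / 1034.45 = 0.9033.

0.9033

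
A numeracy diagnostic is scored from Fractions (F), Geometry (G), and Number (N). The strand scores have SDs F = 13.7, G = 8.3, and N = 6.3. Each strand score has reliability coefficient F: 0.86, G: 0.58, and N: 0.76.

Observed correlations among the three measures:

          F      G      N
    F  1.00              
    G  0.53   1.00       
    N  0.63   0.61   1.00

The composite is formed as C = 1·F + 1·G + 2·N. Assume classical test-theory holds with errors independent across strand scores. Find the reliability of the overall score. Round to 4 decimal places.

Var(C) = 13.7² + 8.3² + 2²·6.3² + 2·[13.7·8.3·0.53 + 2·13.7·6.3·0.63 + 2·8.3·6.3·0.61] = 415.34 + 465.621 = 880.961.
With uncorrelated errors the cross-covariances are all true-score covariance, so they carry over unchanged; only the diagonal terms shrink to ρᵢσᵢ².
True-score variance = [13.7²·0.86 + 8.3²·0.58 + 2²·6.3²·0.76] + 465.621 = 322.027 + 465.621 = 787.649.
Reliability = 787.649 / 880.961 = 0.8941.

0.8941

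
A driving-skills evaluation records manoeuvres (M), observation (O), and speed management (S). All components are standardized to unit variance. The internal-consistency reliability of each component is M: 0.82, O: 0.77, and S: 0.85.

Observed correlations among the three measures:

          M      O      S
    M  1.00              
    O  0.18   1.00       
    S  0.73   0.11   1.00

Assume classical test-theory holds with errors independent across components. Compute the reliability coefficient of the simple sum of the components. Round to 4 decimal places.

Var(M+O+S) = 3 + 2·[0.18 + 0.73 + 0.11] = 3 + 2.04 = 5.04.
With uncorrelated errors the cross-covariances are all true-score covariance, so they carry over unchanged; only the diagonal terms shrink to ρᵢσᵢ².
True-score variance = [0.82 + 0.77 + 0.85] + 2.04 = 2.44 + 2.04 = 4.48.
Reliability = 4.48 / 5.04 = 0.8889.

0.8889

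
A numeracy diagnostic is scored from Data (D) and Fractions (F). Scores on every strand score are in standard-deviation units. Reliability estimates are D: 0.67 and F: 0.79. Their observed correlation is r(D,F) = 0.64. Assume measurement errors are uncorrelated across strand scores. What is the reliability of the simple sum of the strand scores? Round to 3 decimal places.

0.835

Var(D+F) = 2 + 2·[0.64] = 2 + 1.28 = 3.28.
With uncorrelated errors the cross-covariances are all true-score covariance, so they carry over unchanged; only the diagonal terms shrink to ρᵢσᵢ².
True-score variance = [0.67 + 0.79] + 1.28 = 1.46 + 1.28 = 2.74.
Reliability = 2.74 / 3.28 = 0.835.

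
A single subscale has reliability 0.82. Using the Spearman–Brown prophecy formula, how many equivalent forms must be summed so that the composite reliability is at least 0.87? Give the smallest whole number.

2

k ≥ ρ*(1−ρ₁)/(ρ₁(1−ρ*)) = 0.87·0.18 / (0.82·0.13) = 1.469.
Smallest integer k = 2.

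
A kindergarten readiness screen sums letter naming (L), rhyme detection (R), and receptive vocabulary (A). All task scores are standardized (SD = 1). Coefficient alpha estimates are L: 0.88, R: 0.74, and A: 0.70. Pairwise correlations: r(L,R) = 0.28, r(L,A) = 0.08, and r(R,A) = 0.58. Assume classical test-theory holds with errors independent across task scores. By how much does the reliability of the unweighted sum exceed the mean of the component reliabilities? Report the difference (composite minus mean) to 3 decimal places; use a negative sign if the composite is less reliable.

Var(sum) = 3 + 1.88 = 4.88; true-score variance = 2.32 + 1.88 = 4.2; composite reliability = 0.8607.
Mean component reliability = 0.7733.
Difference = 0.8607 − 0.7733 = 0.087.

0.087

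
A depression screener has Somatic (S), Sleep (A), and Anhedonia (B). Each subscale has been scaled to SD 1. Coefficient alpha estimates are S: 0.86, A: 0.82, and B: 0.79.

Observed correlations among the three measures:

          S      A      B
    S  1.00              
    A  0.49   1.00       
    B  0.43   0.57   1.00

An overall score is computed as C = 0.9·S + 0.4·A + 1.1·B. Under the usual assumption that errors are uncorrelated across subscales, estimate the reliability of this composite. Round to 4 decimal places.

Var(C) = 0.9² + 0.4² + 1.1² + 2·[0.36·0.49 + 0.99·0.43 + 0.44·0.57] = 2.18 + 1.7058 = 3.8858.
With uncorrelated errors the cross-covariances are all true-score covariance, so they carry over unchanged; only the diagonal terms shrink to ρᵢσᵢ².
True-score variance = [0.9²·0.86 + 0.4²·0.82 + 1.1²·0.79] + 1.7058 = 1.7837 + 1.7058 = 3.4895.
Reliability = 3.4895 / 3.8858 = 0.8980.

0.8980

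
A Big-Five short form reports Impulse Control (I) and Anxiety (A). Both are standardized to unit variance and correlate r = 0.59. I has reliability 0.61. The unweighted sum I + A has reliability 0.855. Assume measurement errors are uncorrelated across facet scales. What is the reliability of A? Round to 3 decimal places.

Var(I+A) = 2 + 2·0.59 = 3.180.
True-score variance = ρ_I + ρ_A + 2·0.59, so 0.855 = (0.61 + ρ_A + 1.18) / 3.180.
ρ_A = 0.855·3.180 − 0.61 − 1.18 = 0.929.

0.929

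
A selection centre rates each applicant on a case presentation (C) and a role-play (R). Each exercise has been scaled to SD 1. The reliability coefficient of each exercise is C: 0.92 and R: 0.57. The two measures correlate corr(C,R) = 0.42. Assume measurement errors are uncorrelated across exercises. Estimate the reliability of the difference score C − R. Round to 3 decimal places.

Var(C−R) = 1 + 1 − 2·0.42 = 2 − 0.84 = 1.16.
Because errors are independent across components, Cov(Tᵢ,Tⱼ) = Cov(Xᵢ,Xⱼ); the off-diagonal part of the true-score variance is the same as above.
True-score variance = [0.92 + 0.57] − 0.84 = 1.49 − 0.84 = 0.65.
Reliability = 0.65 / 1.16 = 0.560.

0.560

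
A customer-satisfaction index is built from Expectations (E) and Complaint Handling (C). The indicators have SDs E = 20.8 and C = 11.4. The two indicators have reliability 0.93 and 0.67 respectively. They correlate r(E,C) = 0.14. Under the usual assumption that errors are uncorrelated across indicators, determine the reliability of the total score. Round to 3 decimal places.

0.884

Var(E+C) = 20.8² + 11.4² + 2·[20.8·11.4·0.14] = 562.6 + 66.3936 = 628.994.
With uncorrelated errors the cross-covariances are all true-score covariance, so they carry over unchanged; only the diagonal terms shrink to ρᵢσᵢ².
True-score variance = [20.8²·0.93 + 11.4²·0.67] + 66.3936 = 489.428 + 66.3936 = 555.822.
Reliability = 555.822 / 628.994 = 0.884.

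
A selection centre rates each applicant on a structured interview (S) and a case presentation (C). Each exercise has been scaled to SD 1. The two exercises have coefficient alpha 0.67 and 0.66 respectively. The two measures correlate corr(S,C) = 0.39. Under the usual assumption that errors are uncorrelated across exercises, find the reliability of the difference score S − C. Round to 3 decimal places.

0.451

Var(S−C) = 1 + 1 − 2·0.39 = 2 − 0.78 = 1.22.
Under uncorrelated errors the observed covariances equal the true-score covariances, so only the own-variance terms attenuate.
True-score variance = [0.67 + 0.66] − 0.78 = 1.33 − 0.78 = 0.55.
Reliability = 0.55 / 1.22 = 0.451.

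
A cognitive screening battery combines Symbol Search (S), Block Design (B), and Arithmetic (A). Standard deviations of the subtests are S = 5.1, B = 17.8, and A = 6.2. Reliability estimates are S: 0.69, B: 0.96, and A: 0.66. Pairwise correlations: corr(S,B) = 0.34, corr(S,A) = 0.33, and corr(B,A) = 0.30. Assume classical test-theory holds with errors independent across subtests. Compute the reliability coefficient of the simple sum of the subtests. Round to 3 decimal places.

Var(S+B+A) = 5.1² + 17.8² + 6.2² + 2·[5.1·17.8·0.34 + 5.1·6.2·0.33 + 17.8·6.2·0.30] = 381.29 + 148.816 = 530.106.
Under uncorrelated errors the observed covariances equal the true-score covariances, so only the own-variance terms attenuate.
True-score variance = [5.1²·0.69 + 17.8²·0.96 + 6.2²·0.66] + 148.816 = 347.484 + 148.816 = 496.299.
Reliability = 496.299 / 530.106 = 0.936.

0.936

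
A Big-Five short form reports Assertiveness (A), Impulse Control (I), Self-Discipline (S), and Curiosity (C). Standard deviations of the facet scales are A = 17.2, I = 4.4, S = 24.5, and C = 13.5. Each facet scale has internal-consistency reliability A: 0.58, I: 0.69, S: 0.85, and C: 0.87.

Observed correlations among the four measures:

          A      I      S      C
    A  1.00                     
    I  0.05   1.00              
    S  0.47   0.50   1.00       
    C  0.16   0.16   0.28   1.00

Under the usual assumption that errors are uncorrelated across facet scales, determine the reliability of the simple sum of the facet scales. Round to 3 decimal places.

0.871

Var(A+I+S+C) = 17.2² + 4.4² + 24.5² + 13.5² + 2·[17.2·4.4·0.05 + 17.2·24.5·0.47 + 17.2·13.5·0.16 + 4.4·24.5·0.50 + 4.4·13.5·0.16 + 24.5·13.5·0.28] = 1097.7 + 790.016 = 1887.72.
Under uncorrelated errors the observed covariances equal the true-score covariances, so only the own-variance terms attenuate.
True-score variance = [17.2²·0.58 + 4.4²·0.69 + 24.5²·0.85 + 13.5²·0.87] + 790.016 = 853.716 + 790.016 = 1643.73.
Reliability = 1643.73 / 1887.72 = 0.871.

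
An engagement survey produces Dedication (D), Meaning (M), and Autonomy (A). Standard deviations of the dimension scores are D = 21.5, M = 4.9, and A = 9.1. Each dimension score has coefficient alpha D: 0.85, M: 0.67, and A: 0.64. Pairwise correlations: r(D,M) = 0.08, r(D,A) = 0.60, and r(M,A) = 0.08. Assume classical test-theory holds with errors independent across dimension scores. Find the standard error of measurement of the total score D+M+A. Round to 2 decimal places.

Var(total) = 569.07 + 258.77 = 827.84.
True-score variance = 461.998 + 258.77 = 720.768, so reliability = 0.8707.
Error variance = 827.84 − 720.768 = 107.072; SEM = √107.072 = 10.35.

10.35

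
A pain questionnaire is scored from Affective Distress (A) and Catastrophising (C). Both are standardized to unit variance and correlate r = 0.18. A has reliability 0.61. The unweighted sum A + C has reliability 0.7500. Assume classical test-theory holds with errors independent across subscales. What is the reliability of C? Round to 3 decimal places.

0.800

Var(A+C) = 2 + 2·0.18 = 2.360.
True-score variance = ρ_A + ρ_C + 2·0.18, so 0.7500 = (0.61 + ρ_C + 0.36) / 2.360.
ρ_C = 0.7500·2.360 − 0.61 − 0.36 = 0.800.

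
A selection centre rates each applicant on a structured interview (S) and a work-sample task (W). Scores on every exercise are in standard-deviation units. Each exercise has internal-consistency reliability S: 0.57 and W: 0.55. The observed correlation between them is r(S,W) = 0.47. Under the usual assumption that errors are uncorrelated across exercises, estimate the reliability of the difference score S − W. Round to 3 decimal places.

Var(S−W) = 1 + 1 − 2·0.47 = 2 − 0.94 = 1.06.
Under uncorrelated errors the observed covariances equal the true-score covariances, so only the own-variance terms attenuate.
True-score variance = [0.57 + 0.55] − 0.94 = 1.12 − 0.94 = 0.18.
Reliability = 0.18 / 1.06 = 0.170.

0.170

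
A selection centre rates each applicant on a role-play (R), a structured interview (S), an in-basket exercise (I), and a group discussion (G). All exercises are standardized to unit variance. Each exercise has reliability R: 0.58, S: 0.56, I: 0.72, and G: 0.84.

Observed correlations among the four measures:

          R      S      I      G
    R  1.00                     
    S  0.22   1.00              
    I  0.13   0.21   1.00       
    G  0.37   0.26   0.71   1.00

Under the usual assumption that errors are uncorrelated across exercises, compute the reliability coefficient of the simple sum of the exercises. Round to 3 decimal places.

0.833

Var(R+S+I+G) = 4 + 2·[0.22 + 0.13 + 0.37 + 0.21 + 0.26 + 0.71] = 4 + 3.8 = 7.8.
Under uncorrelated errors the observed covariances equal the true-score covariances, so only the own-variance terms attenuate.
True-score variance = [0.58 + 0.56 + 0.72 + 0.84] + 3.8 = 2.7 + 3.8 = 6.5.
Reliability = 6.5 / 7.8 = 0.833.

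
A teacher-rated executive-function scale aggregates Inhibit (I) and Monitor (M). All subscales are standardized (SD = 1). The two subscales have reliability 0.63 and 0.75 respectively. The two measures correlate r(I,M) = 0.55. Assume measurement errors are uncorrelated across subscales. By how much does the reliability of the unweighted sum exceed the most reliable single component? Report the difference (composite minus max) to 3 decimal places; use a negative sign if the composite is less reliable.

0.050

Var(sum) = 2 + 1.1 = 3.1; true-score variance = 1.38 + 1.1 = 2.48; composite reliability = 0.8000.
Max component reliability = 0.7500.
Difference = 0.8000 − 0.7500 = 0.050.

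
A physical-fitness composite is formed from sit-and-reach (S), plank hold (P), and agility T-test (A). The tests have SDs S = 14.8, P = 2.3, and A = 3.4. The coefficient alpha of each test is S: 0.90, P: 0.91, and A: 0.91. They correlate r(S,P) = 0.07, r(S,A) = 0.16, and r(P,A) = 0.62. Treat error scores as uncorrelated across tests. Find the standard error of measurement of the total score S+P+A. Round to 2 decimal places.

4.84

Var(total) = 235.89 + 30.5648 = 266.455.
True-score variance = 212.47 + 30.5648 = 243.034, so reliability = 0.9121.
Error variance = 266.455 − 243.034 = 23.4205; SEM = √23.4205 = 4.84.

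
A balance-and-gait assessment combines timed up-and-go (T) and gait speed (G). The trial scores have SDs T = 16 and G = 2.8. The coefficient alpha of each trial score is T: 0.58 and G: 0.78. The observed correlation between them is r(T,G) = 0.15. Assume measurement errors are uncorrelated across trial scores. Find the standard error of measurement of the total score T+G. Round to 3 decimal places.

10.452

Var(total) = 263.84 + 13.44 = 277.28.
True-score variance = 154.595 + 13.44 = 168.035, so reliability = 0.6060.
Error variance = 277.28 − 168.035 = 109.245; SEM = √109.245 = 10.452.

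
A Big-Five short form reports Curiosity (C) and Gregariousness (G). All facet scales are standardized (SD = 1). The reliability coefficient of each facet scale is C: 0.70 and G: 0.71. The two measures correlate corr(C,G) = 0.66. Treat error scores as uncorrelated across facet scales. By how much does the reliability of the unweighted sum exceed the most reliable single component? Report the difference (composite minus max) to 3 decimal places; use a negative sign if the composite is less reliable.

0.112

Var(sum) = 2 + 1.32 = 3.32; true-score variance = 1.41 + 1.32 = 2.73; composite reliability = 0.8223.
Max component reliability = 0.7100.
Difference = 0.8223 − 0.7100 = 0.112.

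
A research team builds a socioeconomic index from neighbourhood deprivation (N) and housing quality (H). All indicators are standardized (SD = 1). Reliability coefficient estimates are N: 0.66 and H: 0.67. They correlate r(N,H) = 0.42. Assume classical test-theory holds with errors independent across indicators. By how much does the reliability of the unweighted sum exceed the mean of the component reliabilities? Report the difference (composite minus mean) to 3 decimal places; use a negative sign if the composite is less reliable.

Var(sum) = 2 + 0.84 = 2.84; true-score variance = 1.33 + 0.84 = 2.17; composite reliability = 0.7641.
Mean component reliability = 0.6650.
Difference = 0.7641 − 0.6650 = 0.099.

0.099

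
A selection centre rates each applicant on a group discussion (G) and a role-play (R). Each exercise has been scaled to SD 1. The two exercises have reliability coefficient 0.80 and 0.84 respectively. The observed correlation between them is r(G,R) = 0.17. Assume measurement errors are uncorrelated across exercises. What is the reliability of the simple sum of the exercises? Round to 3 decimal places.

0.846

Var(G+R) = 2 + 2·[0.17] = 2 + 0.34 = 2.34.
With uncorrelated errors the cross-covariances are all true-score covariance, so they carry over unchanged; only the diagonal terms shrink to ρᵢσᵢ².
True-score variance = [0.80 + 0.84] + 0.34 = 1.64 + 0.34 = 1.98.
Reliability = 1.98 / 2.34 = 0.846.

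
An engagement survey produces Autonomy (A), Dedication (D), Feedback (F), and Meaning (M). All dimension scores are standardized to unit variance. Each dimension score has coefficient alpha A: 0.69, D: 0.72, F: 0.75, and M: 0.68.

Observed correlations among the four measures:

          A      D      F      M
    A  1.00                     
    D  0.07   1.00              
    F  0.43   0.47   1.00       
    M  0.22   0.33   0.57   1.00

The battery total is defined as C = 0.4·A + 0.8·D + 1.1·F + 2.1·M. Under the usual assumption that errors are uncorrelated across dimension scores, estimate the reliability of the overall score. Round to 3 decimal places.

0.835

Var(C) = 0.4² + 0.8² + 1.1² + 2.1² + 2·[0.32·0.07 + 0.44·0.43 + 0.84·0.22 + 0.88·0.47 + 1.68·0.33 + 2.31·0.57] = 6.42 + 5.3622 = 11.7822.
Because errors are independent across components, Cov(Tᵢ,Tⱼ) = Cov(Xᵢ,Xⱼ); the off-diagonal part of the true-score variance is the same as above.
True-score variance = [0.4²·0.69 + 0.8²·0.72 + 1.1²·0.75 + 2.1²·0.68] + 5.3622 = 4.4775 + 5.3622 = 9.8397.
Reliability = 9.8397 / 11.7822 = 0.835.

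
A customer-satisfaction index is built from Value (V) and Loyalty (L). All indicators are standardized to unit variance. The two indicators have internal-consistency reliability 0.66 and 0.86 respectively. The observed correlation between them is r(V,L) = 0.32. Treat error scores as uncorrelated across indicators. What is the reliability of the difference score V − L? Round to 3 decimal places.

0.647

Var(V−L) = 1 + 1 − 2·0.32 = 2 − 0.64 = 1.36.
With uncorrelated errors the cross-covariances are all true-score covariance, so they carry over unchanged; only the diagonal terms shrink to ρᵢσᵢ².
True-score variance = [0.66 + 0.86] − 0.64 = 1.52 − 0.64 = 0.88.
Reliability = 0.88 / 1.36 = 0.647.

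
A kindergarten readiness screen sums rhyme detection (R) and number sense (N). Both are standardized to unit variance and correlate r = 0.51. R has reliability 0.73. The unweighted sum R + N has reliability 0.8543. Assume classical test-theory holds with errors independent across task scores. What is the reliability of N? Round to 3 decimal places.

0.830

Var(R+N) = 2 + 2·0.51 = 3.020.
True-score variance = ρ_R + ρ_N + 2·0.51, so 0.8543 = (0.73 + ρ_N + 1.02) / 3.020.
ρ_N = 0.8543·3.020 − 0.73 − 1.02 = 0.830.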